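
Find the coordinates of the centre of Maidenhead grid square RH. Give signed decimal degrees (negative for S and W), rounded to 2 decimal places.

-15.00, 170.00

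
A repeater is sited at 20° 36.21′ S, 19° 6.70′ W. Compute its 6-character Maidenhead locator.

IG09kj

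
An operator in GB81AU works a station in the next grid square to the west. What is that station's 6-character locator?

Longitude subsquare a = 0; −1 → -1, wraps to 23 = x, carry into square.
Longitude square 8; −1 → 7.
The latitude characters are unchanged.

GB71xu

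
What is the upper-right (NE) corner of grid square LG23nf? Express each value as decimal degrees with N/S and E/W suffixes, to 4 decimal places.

26.7500° S, 45.1667° E

Field L=11, G=6: +11·20° lon, +6·10° lat → SW at lon 40°, lat -30°.
Square 2, 3: +2·2° lon, +3·1° lat → SW at lon 44°, lat -27°.
Subsquare n=13, f=5: +13·0.0833333° lon, +5·0.0416667° lat → SW at lon 45.0833°, lat -26.7917°.
Cell spans 0.0833333° lon × 0.0416667° lat. NE corner is SW corner plus one full cell.
latitude 26.7500° S, longitude 45.1667° E.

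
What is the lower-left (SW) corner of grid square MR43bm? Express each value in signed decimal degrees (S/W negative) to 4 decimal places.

Field M=12, R=17: +12·20° lon, +17·10° lat → SW at lon 60°, lat 80°.
Square 4, 3: +4·2° lon, +3·1° lat → SW at lon 68°, lat 83°.
Subsquare b=1, m=12: +1·0.0833333° lon, +12·0.0416667° lat → SW at lon 68.0833°, lat 83.5°.
latitude 83.5000, longitude 68.0833.

83.5000, 68.0833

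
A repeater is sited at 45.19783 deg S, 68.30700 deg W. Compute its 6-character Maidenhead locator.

Add 180° to longitude and 90° to latitude: 111.6930, 44.8022.
Field: lon ⌊111.6930/20⌋ = 5 → F; lat ⌊44.8022/10⌋ = 4 → E.
Square: lon ⌊11.6930/2⌋ = 5; lat ⌊4.8022/1⌋ = 4.
Subsquare: lon ⌊1.6930/0.0833333⌋ = 20 → u; lat ⌊0.8022/0.0416667⌋ = 19 → t.

FE54ut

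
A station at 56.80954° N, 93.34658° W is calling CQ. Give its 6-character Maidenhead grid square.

EO36ht

Shift to the Maidenhead origin (180°W, 90°S): lon 86.6534, lat 146.8095.
Field: lon ⌊86.6534/20⌋ = 4 → E; lat ⌊146.8095/10⌋ = 14 → O.
Square: lon ⌊6.6534/2⌋ = 3; lat ⌊6.8095/1⌋ = 6.
Subsquare: lon ⌊0.6534/0.0833333⌋ = 7 → h; lat ⌊0.8095/0.0416667⌋ = 19 → t.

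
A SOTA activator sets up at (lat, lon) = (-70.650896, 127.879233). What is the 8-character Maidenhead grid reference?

PB39wi53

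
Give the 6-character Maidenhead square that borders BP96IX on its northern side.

BP97ia

Latitude subsquare x = 23; +1 → 24, wraps to 0 = a, carry into square.
Latitude square 6; +1 → 7.
The longitude characters are unchanged.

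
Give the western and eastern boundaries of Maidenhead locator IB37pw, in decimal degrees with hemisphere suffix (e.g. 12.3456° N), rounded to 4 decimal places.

12.7500° W, 12.6667° W

Field I=8, B=1: +8·20° lon, +1·10° lat → SW at lon -20°, lat -80°.
Square 3, 7: +3·2° lon, +7·1° lat → SW at lon -14°, lat -73°.
Subsquare p=15, w=22: +15·0.0833333° lon, +22·0.0416667° lat → SW at lon -12.75°, lat -72.0833°.
Cell spans 0.0833333° lon × 0.0416667° lat.
west 12.7500° W, east 12.6667° W.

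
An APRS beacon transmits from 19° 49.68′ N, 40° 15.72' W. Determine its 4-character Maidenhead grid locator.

Shift to the Maidenhead origin (180°W, 90°S): lon 139.74, lat 109.83.
Field: lon ⌊139.74/20⌋ = 6 → G; lat ⌊109.83/10⌋ = 10 → K.
Square: lon ⌊19.74/2⌋ = 9; lat ⌊9.83/1⌋ = 9.

GK99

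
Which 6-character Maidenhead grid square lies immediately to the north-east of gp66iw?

Longitude subsquare i = 8; +1 → 9 = j.
Latitude subsquare w = 22; +1 → 23 = x.

GP66jx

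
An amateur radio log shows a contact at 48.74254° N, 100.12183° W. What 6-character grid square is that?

DN98wr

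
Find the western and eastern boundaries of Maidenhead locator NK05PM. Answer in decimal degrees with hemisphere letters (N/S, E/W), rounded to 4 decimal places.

81.2500° E, 81.3333° E

Field N=13, K=10: +13·20° lon, +10·10° lat → SW at lon 80°, lat 10°.
Square 0, 5: +0·2° lon, +5·1° lat → SW at lon 80°, lat 15°.
Subsquare p=15, m=12: +15·0.0833333° lon, +12·0.0416667° lat → SW at lon 81.25°, lat 15.5°.
Cell spans 0.0833333° lon × 0.0416667° lat.
west 81.2500° E, east 81.3333° E.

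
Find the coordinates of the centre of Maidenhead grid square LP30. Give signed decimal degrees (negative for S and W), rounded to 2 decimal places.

Field L=11, P=15: +11·20° lon, +15·10° lat → SW at lon 40°, lat 60°.
Square 3, 0: +3·2° lon, +0·1° lat → SW at lon 46°, lat 60°.
Cell spans 2° lon × 1° lat. Centre is SW corner plus half of each.
latitude 60.50, longitude 47.00.

60.50, 47.00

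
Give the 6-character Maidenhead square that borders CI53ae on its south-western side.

CI43xd

Longitude subsquare a = 0; −1 → -1, wraps to 23 = x, carry into square.
Longitude square 5; −1 → 4.
Latitude subsquare e = 4; −1 → 3 = d.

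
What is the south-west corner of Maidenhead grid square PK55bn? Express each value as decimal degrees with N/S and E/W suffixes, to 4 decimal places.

15.5417° N, 130.0833° E

Field P=15, K=10: +15·20° lon, +10·10° lat → SW at lon 120°, lat 10°.
Square 5, 5: +5·2° lon, +5·1° lat → SW at lon 130°, lat 15°.
Subsquare b=1, n=13: +1·0.0833333° lon, +13·0.0416667° lat → SW at lon 130.083°, lat 15.5417°.
latitude 15.5417° N, longitude 130.0833° E.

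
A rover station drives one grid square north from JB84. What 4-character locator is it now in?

JB85

Latitude square 4; +1 → 5.
The longitude characters are unchanged.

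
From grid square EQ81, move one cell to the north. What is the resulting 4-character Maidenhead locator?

EQ82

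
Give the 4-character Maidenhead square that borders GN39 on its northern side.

GO30

Latitude square 9; +1 → 10, wraps to 0, carry into field.
Latitude field N = 13; +1 → 14 = O.
The longitude characters are unchanged.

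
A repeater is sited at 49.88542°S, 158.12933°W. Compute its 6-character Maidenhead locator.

Shift to the Maidenhead origin (180°W, 90°S): lon 21.8707, lat 40.1146.
Field (20°×10°, letters A–R): lon ⌊21.8707/20⌋ = 1 → B; lat ⌊40.1146/10⌋ = 4 → E.
Square (2°×1°, digits 0–9): lon ⌊1.8707/2⌋ = 0; lat ⌊0.1146/1⌋ = 0.
Subsquare (5′×2.5′, letters a–x): lon ⌊1.8707/0.0833333⌋ = 22 → w; lat ⌊0.1146/0.0416667⌋ = 2 → c.

BE00wc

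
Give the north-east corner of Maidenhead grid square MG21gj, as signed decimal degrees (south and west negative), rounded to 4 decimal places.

-28.5833, 64.5833

Field M=12, G=6: +12·20° lon, +6·10° lat → SW at lon 60°, lat -30°.
Square 2, 1: +2·2° lon, +1·1° lat → SW at lon 64°, lat -29°.
Subsquare g=6, j=9: +6·0.0833333° lon, +9·0.0416667° lat → SW at lon 64.5°, lat -28.625°.
Cell spans 0.0833333° lon × 0.0416667° lat. NE corner is SW corner plus one full cell.
latitude -28.5833, longitude 64.5833.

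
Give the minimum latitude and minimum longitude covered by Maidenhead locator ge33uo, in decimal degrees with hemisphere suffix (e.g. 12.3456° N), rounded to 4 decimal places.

46.4167° S, 52.3333° W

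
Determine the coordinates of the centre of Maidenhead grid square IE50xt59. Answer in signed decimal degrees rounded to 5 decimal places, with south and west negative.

-49.16875, -8.03750

Field I=8, E=4: +8·20° lon, +4·10° lat → SW at lon -20°, lat -50°.
Square 5, 0: +5·2° lon, +0·1° lat → SW at lon -10°, lat -50°.
Subsquare x=23, t=19: +23·0.0833333° lon, +19·0.0416667° lat → SW at lon -8.08333°, lat -49.2083°.
Extended square 5, 9: +5·0.00833333° lon, +9·0.00416667° lat → SW at lon -8.04167°, lat -49.1708°.
Cell spans 0.00833333° lon × 0.00416667° lat. Centre is SW corner plus half of each.
latitude -49.16875, longitude -8.03750.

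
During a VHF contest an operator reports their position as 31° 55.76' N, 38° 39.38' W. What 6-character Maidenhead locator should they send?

HM01qw

Shift to the Maidenhead origin (180°W, 90°S): lon 141.3437, lat 121.9293.
Field: lon ⌊141.3437/20⌋ = 7 → H; lat ⌊121.9293/10⌋ = 12 → M.
Square: lon ⌊1.3437/2⌋ = 0; lat ⌊1.9293/1⌋ = 1.
Subsquare: lon ⌊1.3437/0.0833333⌋ = 16 → q; lat ⌊0.9293/0.0416667⌋ = 22 → w.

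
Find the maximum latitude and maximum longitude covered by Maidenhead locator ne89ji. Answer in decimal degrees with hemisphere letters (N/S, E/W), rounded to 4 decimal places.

40.6250° S, 96.8333° E

Field N=13, E=4: +13·20° lon, +4·10° lat → SW at lon 80°, lat -50°.
Square 8, 9: +8·2° lon, +9·1° lat → SW at lon 96°, lat -41°.
Subsquare j=9, i=8: +9·0.0833333° lon, +8·0.0416667° lat → SW at lon 96.75°, lat -40.6667°.
Cell spans 0.0833333° lon × 0.0416667° lat. NE corner is SW corner plus one full cell.
latitude 40.6250° S, longitude 96.8333° E.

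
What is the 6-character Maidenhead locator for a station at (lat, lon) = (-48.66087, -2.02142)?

IE81xi

Shift to the Maidenhead origin (180°W, 90°S): lon 177.9786, lat 41.3391.
Field: 177.9786/20 → 8 → I, 41.3391/10 → 4 → E; chars IE.
Square: 17.9786/2 → 8, 1.3391/1 → 1; chars 81.
Subsquare: 1.9786/0.0833333 → 23 → x, 0.3391/0.0416667 → 8 → i; chars xi.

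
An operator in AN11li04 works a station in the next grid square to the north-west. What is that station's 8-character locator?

AN11ki95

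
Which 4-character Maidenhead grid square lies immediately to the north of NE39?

NF30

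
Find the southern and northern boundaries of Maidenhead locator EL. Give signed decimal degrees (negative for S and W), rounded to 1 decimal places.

20.0, 30.0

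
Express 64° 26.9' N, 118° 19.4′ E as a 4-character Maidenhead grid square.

OP94

Shift to the Maidenhead origin (180°W, 90°S): lon 298.32, lat 154.45.
Field (20°×10°, letters A–R): 298.32/20 → 14 → O, 154.45/10 → 15 → P; chars OP.
Square (2°×1°, digits 0–9): 18.32/2 → 9, 4.45/1 → 4; chars 94.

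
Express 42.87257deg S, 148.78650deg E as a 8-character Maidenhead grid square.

Add 180° to longitude and 90° to latitude: 328.78650, 47.12743.
Field (20°×10°, letters A–R): lon ⌊328.78650/20⌋ = 16 → Q; lat ⌊47.12743/10⌋ = 4 → E.
Square (2°×1°, digits 0–9): lon ⌊8.78650/2⌋ = 4; lat ⌊7.12743/1⌋ = 7.
Subsquare (5′×2.5′, letters a–x): lon ⌊0.78650/0.0833333⌋ = 9 → j; lat ⌊0.12743/0.0416667⌋ = 3 → d.
Extended square (30″×15″, digits 0–9): lon ⌊0.03650/0.00833333⌋ = 4; lat ⌊0.00243/0.00416667⌋ = 0.

QE47jd40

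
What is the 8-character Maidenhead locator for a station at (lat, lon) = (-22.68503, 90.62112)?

Add 180° to longitude and 90° to latitude: 270.62112, 67.31497.
Field: lon ⌊270.62112/20⌋ = 13 → N; lat ⌊67.31497/10⌋ = 6 → G.
Square: lon ⌊10.62112/2⌋ = 5; lat ⌊7.31497/1⌋ = 7.
Subsquare: lon ⌊0.62112/0.0833333⌋ = 7 → h; lat ⌊0.31497/0.0416667⌋ = 7 → h.
Extended square: lon ⌊0.03779/0.00833333⌋ = 4; lat ⌊0.02330/0.00416667⌋ = 5.

NG57hh45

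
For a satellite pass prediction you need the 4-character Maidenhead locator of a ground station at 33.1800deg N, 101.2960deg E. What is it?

OM03

Offset from 180°W / 90°S: lon 281.30°, lat 123.18°.
Field: lon ⌊281.30/20⌋ = 14 → O; lat ⌊123.18/10⌋ = 12 → M.
Square: lon ⌊1.30/2⌋ = 0; lat ⌊3.18/1⌋ = 3.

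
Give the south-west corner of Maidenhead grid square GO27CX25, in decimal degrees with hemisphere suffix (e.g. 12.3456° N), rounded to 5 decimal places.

57.97917° N, 55.81667° W

Field G=6, O=14: +6·20° lon, +14·10° lat → SW at lon -60°, lat 50°.
Square 2, 7: +2·2° lon, +7·1° lat → SW at lon -56°, lat 57°.
Subsquare c=2, x=23: +2·0.0833333° lon, +23·0.0416667° lat → SW at lon -55.8333°, lat 57.9583°.
Extended square 2, 5: +2·0.00833333° lon, +5·0.00416667° lat → SW at lon -55.8167°, lat 57.9792°.
latitude 57.97917° N, longitude 55.81667° W.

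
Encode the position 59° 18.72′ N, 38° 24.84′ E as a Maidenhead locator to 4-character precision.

Shift to the Maidenhead origin (180°W, 90°S): lon 218.41, lat 149.31.
Field (20°×10°, letters A–R): 218.41/20 → 10 → K, 149.31/10 → 14 → O; chars KO.
Square (2°×1°, digits 0–9): 18.41/2 → 9, 9.31/1 → 9; chars 99.

KO99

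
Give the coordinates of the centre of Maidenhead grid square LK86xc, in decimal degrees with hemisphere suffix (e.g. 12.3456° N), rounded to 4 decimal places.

16.1042° N, 57.9583° E

Field L=11, K=10: +11·20° lon, +10·10° lat → SW at lon 40°, lat 10°.
Square 8, 6: +8·2° lon, +6·1° lat → SW at lon 56°, lat 16°.
Subsquare x=23, c=2: +23·0.0833333° lon, +2·0.0416667° lat → SW at lon 57.9167°, lat 16.0833°.
Cell spans 0.0833333° lon × 0.0416667° lat. Centre is SW corner plus half of each.
latitude 16.1042° N, longitude 57.9583° E.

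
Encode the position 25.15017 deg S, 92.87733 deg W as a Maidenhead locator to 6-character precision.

Shift to the Maidenhead origin (180°W, 90°S): lon 87.1227, lat 64.8498.
Field (20°×10°, letters A–R): lon ⌊87.1227/20⌋ = 4 → E; lat ⌊64.8498/10⌋ = 6 → G.
Square (2°×1°, digits 0–9): lon ⌊7.1227/2⌋ = 3; lat ⌊4.8498/1⌋ = 4.
Subsquare (5′×2.5′, letters a–x): lon ⌊1.1227/0.0833333⌋ = 13 → n; lat ⌊0.8498/0.0416667⌋ = 20 → u.

EG34nu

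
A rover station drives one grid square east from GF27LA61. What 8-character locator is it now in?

GF27la71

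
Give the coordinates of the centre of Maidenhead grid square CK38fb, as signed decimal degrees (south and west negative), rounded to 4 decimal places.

Field C=2, K=10: +2·20° lon, +10·10° lat → SW at lon -140°, lat 10°.
Square 3, 8: +3·2° lon, +8·1° lat → SW at lon -134°, lat 18°.
Subsquare f=5, b=1: +5·0.0833333° lon, +1·0.0416667° lat → SW at lon -133.583°, lat 18.0417°.
Cell spans 0.0833333° lon × 0.0416667° lat. Centre is SW corner plus half of each.
latitude 18.0625, longitude -133.5417.

18.0625, -133.5417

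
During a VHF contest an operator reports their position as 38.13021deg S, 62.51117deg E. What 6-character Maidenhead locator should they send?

MF11gu

Add 180° to longitude and 90° to latitude: 242.5112, 51.8698.
Field: lon ⌊242.5112/20⌋ = 12 → M; lat ⌊51.8698/10⌋ = 5 → F.
Square: lon ⌊2.5112/2⌋ = 1; lat ⌊1.8698/1⌋ = 1.
Subsquare: lon ⌊0.5112/0.0833333⌋ = 6 → g; lat ⌊0.8698/0.0416667⌋ = 20 → u.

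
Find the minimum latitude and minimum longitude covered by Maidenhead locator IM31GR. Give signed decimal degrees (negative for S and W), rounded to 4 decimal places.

Field I=8, M=12: +8·20° lon, +12·10° lat → SW at lon -20°, lat 30°.
Square 3, 1: +3·2° lon, +1·1° lat → SW at lon -14°, lat 31°.
Subsquare g=6, r=17: +6·0.0833333° lon, +17·0.0416667° lat → SW at lon -13.5°, lat 31.7083°.
latitude 31.7083, longitude -13.5000.

31.7083, -13.5000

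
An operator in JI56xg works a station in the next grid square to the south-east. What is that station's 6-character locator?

JI66af

Longitude subsquare x = 23; +1 → 24, wraps to 0 = a, carry into square.
Longitude square 5; +1 → 6.
Latitude subsquare g = 6; −1 → 5 = f.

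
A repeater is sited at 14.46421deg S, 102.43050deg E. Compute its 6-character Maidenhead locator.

OH15fm

Offset from 180°W / 90°S: lon 282.4305°, lat 75.5358°.
Field: 282.4305/20 → 14 → O, 75.5358/10 → 7 → H; chars OH.
Square: 2.4305/2 → 1, 5.5358/1 → 5; chars 15.
Subsquare: 0.4305/0.0833333 → 5 → f, 0.5358/0.0416667 → 12 → m; chars fm.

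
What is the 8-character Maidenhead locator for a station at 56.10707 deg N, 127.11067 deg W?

Add 180° to longitude and 90° to latitude: 52.88933, 146.10707.
Field (20°×10°, letters A–R): lon ⌊52.88933/20⌋ = 2 → C; lat ⌊146.10707/10⌋ = 14 → O.
Square (2°×1°, digits 0–9): lon ⌊12.88933/2⌋ = 6; lat ⌊6.10707/1⌋ = 6.
Subsquare (5′×2.5′, letters a–x): lon ⌊0.88933/0.0833333⌋ = 10 → k; lat ⌊0.10707/0.0416667⌋ = 2 → c.
Extended square (30″×15″, digits 0–9): lon ⌊0.05600/0.00833333⌋ = 6; lat ⌊0.02374/0.00416667⌋ = 5.

CO66kc65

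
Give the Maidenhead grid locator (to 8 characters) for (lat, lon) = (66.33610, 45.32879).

LP26pi90

Shift to the Maidenhead origin (180°W, 90°S): lon 225.32879, lat 156.33610.
Field: lon ⌊225.32879/20⌋ = 11 → L; lat ⌊156.33610/10⌋ = 15 → P.
Square: lon ⌊5.32879/2⌋ = 2; lat ⌊6.33610/1⌋ = 6.
Subsquare: lon ⌊1.32879/0.0833333⌋ = 15 → p; lat ⌊0.33610/0.0416667⌋ = 8 → i.
Extended square: lon ⌊0.07879/0.00833333⌋ = 9; lat ⌊0.00277/0.00416667⌋ = 0.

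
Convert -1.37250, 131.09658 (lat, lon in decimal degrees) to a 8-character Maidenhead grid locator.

Offset from 180°W / 90°S: lon 311.09658°, lat 88.62750°.
Field (20°×10°, letters A–R): lon ⌊311.09658/20⌋ = 15 → P; lat ⌊88.62750/10⌋ = 8 → I.
Square (2°×1°, digits 0–9): lon ⌊11.09658/2⌋ = 5; lat ⌊8.62750/1⌋ = 8.
Subsquare (5′×2.5′, letters a–x): lon ⌊1.09658/0.0833333⌋ = 13 → n; lat ⌊0.62750/0.0416667⌋ = 15 → p.
Extended square (30″×15″, digits 0–9): lon ⌊0.01325/0.00833333⌋ = 1; lat ⌊0.00250/0.00416667⌋ = 0.

PI58np10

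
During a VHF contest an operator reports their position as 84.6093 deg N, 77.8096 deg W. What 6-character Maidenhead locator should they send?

Offset from 180°W / 90°S: lon 102.1904°, lat 174.6093°.
Field: 102.1904/20 → 5 → F, 174.6093/10 → 17 → R; chars FR.
Square: 2.1904/2 → 1, 4.6093/1 → 4; chars 14.
Subsquare: 0.1904/0.0833333 → 2 → c, 0.6093/0.0416667 → 14 → o; chars co.

FR14co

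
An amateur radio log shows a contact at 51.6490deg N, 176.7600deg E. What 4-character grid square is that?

RO81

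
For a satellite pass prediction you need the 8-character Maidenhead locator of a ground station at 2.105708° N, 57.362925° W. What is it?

GJ12hc65

Offset from 180°W / 90°S: lon 122.63708°, lat 92.10571°.
Field: 122.63708/20 → 6 → G, 92.10571/10 → 9 → J; chars GJ.
Square: 2.63708/2 → 1, 2.10571/1 → 2; chars 12.
Subsquare: 0.63708/0.0833333 → 7 → h, 0.10571/0.0416667 → 2 → c; chars hc.
Extended square: 0.05374/0.00833333 → 6, 0.02237/0.00416667 → 5; chars 65.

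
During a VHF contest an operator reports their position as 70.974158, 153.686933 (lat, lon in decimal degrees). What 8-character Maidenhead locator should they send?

QQ60ux23

Add 180° to longitude and 90° to latitude: 333.68693, 160.97416.
Field (20°×10°, letters A–R): 333.68693/20 → 16 → Q, 160.97416/10 → 16 → Q; chars QQ.
Square (2°×1°, digits 0–9): 13.68693/2 → 6, 0.97416/1 → 0; chars 60.
Subsquare (5′×2.5′, letters a–x): 1.68693/0.0833333 → 20 → u, 0.97416/0.0416667 → 23 → x; chars ux.
Extended square (30″×15″, digits 0–9): 0.02027/0.00833333 → 2, 0.01582/0.00416667 → 3; chars 23.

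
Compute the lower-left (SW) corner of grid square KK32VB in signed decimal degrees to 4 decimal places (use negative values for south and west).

12.0417, 27.7500

Field K=10, K=10: +10·20° lon, +10·10° lat → SW at lon 20°, lat 10°.
Square 3, 2: +3·2° lon, +2·1° lat → SW at lon 26°, lat 12°.
Subsquare v=21, b=1: +21·0.0833333° lon, +1·0.0416667° lat → SW at lon 27.75°, lat 12.0417°.
latitude 12.0417, longitude 27.7500.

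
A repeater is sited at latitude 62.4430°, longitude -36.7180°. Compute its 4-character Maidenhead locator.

HP12

Add 180° to longitude and 90° to latitude: 143.28, 152.44.
Field: 143.28/20 → 7 → H, 152.44/10 → 15 → P; chars HP.
Square: 3.28/2 → 1, 2.44/1 → 2; chars 12.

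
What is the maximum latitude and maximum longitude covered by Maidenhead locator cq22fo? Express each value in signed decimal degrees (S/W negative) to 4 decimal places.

72.6250, -135.5000

Field C=2, Q=16: +2·20° lon, +16·10° lat → SW at lon -140°, lat 70°.
Square 2, 2: +2·2° lon, +2·1° lat → SW at lon -136°, lat 72°.
Subsquare f=5, o=14: +5·0.0833333° lon, +14·0.0416667° lat → SW at lon -135.583°, lat 72.5833°.
Cell spans 0.0833333° lon × 0.0416667° lat. NE corner is SW corner plus one full cell.
latitude 72.6250, longitude -135.5000.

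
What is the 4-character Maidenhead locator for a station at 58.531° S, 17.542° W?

Offset from 180°W / 90°S: lon 162.46°, lat 31.47°.
Field: lon ⌊162.46/20⌋ = 8 → I; lat ⌊31.47/10⌋ = 3 → D.
Square: lon ⌊2.46/2⌋ = 1; lat ⌊1.47/1⌋ = 1.

ID11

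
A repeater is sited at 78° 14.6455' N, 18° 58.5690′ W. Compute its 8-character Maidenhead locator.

IQ08mf28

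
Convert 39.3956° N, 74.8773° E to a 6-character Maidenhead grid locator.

Add 180° to longitude and 90° to latitude: 254.8773, 129.3956.
Field (20°×10°, letters A–R): lon ⌊254.8773/20⌋ = 12 → M; lat ⌊129.3956/10⌋ = 12 → M.
Square (2°×1°, digits 0–9): lon ⌊14.8773/2⌋ = 7; lat ⌊9.3956/1⌋ = 9.
Subsquare (5′×2.5′, letters a–x): lon ⌊0.8773/0.0833333⌋ = 10 → k; lat ⌊0.3956/0.0416667⌋ = 9 → j.

MM79kj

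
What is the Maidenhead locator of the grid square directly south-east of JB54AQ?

Longitude subsquare a = 0; +1 → 1 = b.
Latitude subsquare q = 16; −1 → 15 = p.

JB54bp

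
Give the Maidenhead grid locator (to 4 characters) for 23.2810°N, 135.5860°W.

Add 180° to longitude and 90° to latitude: 44.41, 113.28.
Field: lon ⌊44.41/20⌋ = 2 → C; lat ⌊113.28/10⌋ = 11 → L.
Square: lon ⌊4.41/2⌋ = 2; lat ⌊3.28/1⌋ = 3.

CL23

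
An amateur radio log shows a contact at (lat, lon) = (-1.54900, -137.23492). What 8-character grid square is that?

Add 180° to longitude and 90° to latitude: 42.76508, 88.45100.
Field: lon ⌊42.76508/20⌋ = 2 → C; lat ⌊88.45100/10⌋ = 8 → I.
Square: lon ⌊2.76508/2⌋ = 1; lat ⌊8.45100/1⌋ = 8.
Subsquare: lon ⌊0.76508/0.0833333⌋ = 9 → j; lat ⌊0.45100/0.0416667⌋ = 10 → k.
Extended square: lon ⌊0.01508/0.00833333⌋ = 1; lat ⌊0.03433/0.00416667⌋ = 8.

CI18jk18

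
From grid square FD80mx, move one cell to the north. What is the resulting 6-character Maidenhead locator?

FD81ma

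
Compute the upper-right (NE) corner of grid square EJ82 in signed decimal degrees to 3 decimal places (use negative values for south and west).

3.000, -82.000

Field E=4, J=9: +4·20° lon, +9·10° lat → SW at lon -100°, lat 0°.
Square 8, 2: +8·2° lon, +2·1° lat → SW at lon -84°, lat 2°.
Cell spans 2° lon × 1° lat. NE corner is SW corner plus one full cell.
latitude 3.000, longitude -82.000.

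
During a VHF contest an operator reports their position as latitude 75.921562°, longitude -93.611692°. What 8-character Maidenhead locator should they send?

EQ35ew61

Add 180° to longitude and 90° to latitude: 86.38831, 165.92156.
Field: 86.38831/20 → 4 → E, 165.92156/10 → 16 → Q; chars EQ.
Square: 6.38831/2 → 3, 5.92156/1 → 5; chars 35.
Subsquare: 0.38831/0.0833333 → 4 → e, 0.92156/0.0416667 → 22 → w; chars ew.
Extended square: 0.05497/0.00833333 → 6, 0.00490/0.00416667 → 1; chars 61.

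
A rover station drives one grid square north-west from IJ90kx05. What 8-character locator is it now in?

IJ90jx96

Longitude extended square 0; −1 → -1, wraps to 9, carry into subsquare.
Longitude subsquare k = 10; −1 → 9 = j.
Latitude extended square 5; +1 → 6.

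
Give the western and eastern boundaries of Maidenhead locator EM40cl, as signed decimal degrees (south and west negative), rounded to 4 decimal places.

Field E=4, M=12: +4·20° lon, +12·10° lat → SW at lon -100°, lat 30°.
Square 4, 0: +4·2° lon, +0·1° lat → SW at lon -92°, lat 30°.
Subsquare c=2, l=11: +2·0.0833333° lon, +11·0.0416667° lat → SW at lon -91.8333°, lat 30.4583°.
Cell spans 0.0833333° lon × 0.0416667° lat.
west -91.8333, east -91.7500.

-91.8333, -91.7500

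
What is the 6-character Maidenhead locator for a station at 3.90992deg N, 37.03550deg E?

KJ83mv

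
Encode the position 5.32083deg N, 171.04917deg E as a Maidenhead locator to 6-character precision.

RJ55mh

Add 180° to longitude and 90° to latitude: 351.0492, 95.3208.
Field: 351.0492/20 → 17 → R, 95.3208/10 → 9 → J; chars RJ.
Square: 11.0492/2 → 5, 5.3208/1 → 5; chars 55.
Subsquare: 1.0492/0.0833333 → 12 → m, 0.3208/0.0416667 → 7 → h; chars mh.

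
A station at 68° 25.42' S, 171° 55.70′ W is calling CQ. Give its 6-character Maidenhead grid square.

AC41an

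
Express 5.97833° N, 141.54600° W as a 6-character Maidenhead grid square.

BJ95fx

Offset from 180°W / 90°S: lon 38.4540°, lat 95.9783°.
Field: lon ⌊38.4540/20⌋ = 1 → B; lat ⌊95.9783/10⌋ = 9 → J.
Square: lon ⌊18.4540/2⌋ = 9; lat ⌊5.9783/1⌋ = 5.
Subsquare: lon ⌊0.4540/0.0833333⌋ = 5 → f; lat ⌊0.9783/0.0416667⌋ = 23 → x.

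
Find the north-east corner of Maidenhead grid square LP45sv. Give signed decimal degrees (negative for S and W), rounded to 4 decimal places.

Field L=11, P=15: +11·20° lon, +15·10° lat → SW at lon 40°, lat 60°.
Square 4, 5: +4·2° lon, +5·1° lat → SW at lon 48°, lat 65°.
Subsquare s=18, v=21: +18·0.0833333° lon, +21·0.0416667° lat → SW at lon 49.5°, lat 65.875°.
Cell spans 0.0833333° lon × 0.0416667° lat. NE corner is SW corner plus one full cell.
latitude 65.9167, longitude 49.5833.

65.9167, 49.5833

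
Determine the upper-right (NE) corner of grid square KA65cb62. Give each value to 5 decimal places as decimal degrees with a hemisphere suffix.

Field K=10, A=0: +10·20° lon, +0·10° lat → SW at lon 20°, lat -90°.
Square 6, 5: +6·2° lon, +5·1° lat → SW at lon 32°, lat -85°.
Subsquare c=2, b=1: +2·0.0833333° lon, +1·0.0416667° lat → SW at lon 32.1667°, lat -84.9583°.
Extended square 6, 2: +6·0.00833333° lon, +2·0.00416667° lat → SW at lon 32.2167°, lat -84.95°.
Cell spans 0.00833333° lon × 0.00416667° lat. NE corner is SW corner plus one full cell.
latitude 84.94583° S, longitude 32.22500° E.

84.94583° S, 32.22500° E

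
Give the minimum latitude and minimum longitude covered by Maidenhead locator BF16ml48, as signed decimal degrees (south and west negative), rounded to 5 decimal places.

-33.50833, -156.96667

Field B=1, F=5: +1·20° lon, +5·10° lat → SW at lon -160°, lat -40°.
Square 1, 6: +1·2° lon, +6·1° lat → SW at lon -158°, lat -34°.
Subsquare m=12, l=11: +12·0.0833333° lon, +11·0.0416667° lat → SW at lon -157°, lat -33.5417°.
Extended square 4, 8: +4·0.00833333° lon, +8·0.00416667° lat → SW at lon -156.967°, lat -33.5083°.
latitude -33.50833, longitude -156.96667.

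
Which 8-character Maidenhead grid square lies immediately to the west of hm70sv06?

HM70rv96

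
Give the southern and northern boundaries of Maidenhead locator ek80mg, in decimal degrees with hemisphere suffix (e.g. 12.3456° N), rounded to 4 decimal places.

10.2500° N, 10.2917° N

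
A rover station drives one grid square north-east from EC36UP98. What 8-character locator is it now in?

Longitude extended square 9; +1 → 10, wraps to 0, carry into subsquare.
Longitude subsquare u = 20; +1 → 21 = v.
Latitude extended square 8; +1 → 9.

EC36vp09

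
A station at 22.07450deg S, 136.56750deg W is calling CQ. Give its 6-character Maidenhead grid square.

CG17rw

Shift to the Maidenhead origin (180°W, 90°S): lon 43.4325, lat 67.9255.
Field: lon ⌊43.4325/20⌋ = 2 → C; lat ⌊67.9255/10⌋ = 6 → G.
Square: lon ⌊3.4325/2⌋ = 1; lat ⌊7.9255/1⌋ = 7.
Subsquare: lon ⌊1.4325/0.0833333⌋ = 17 → r; lat ⌊0.9255/0.0416667⌋ = 22 → w.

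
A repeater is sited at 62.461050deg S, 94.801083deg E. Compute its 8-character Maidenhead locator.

NC77jm69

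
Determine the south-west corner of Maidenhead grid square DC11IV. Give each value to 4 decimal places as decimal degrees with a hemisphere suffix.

Field D=3, C=2: +3·20° lon, +2·10° lat → SW at lon -120°, lat -70°.
Square 1, 1: +1·2° lon, +1·1° lat → SW at lon -118°, lat -69°.
Subsquare i=8, v=21: +8·0.0833333° lon, +21·0.0416667° lat → SW at lon -117.333°, lat -68.125°.
latitude 68.1250° S, longitude 117.3333° W.

68.1250° S, 117.3333° W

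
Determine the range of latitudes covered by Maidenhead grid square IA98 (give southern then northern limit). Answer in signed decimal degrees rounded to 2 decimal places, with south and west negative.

Field I=8, A=0: +8·20° lon, +0·10° lat → SW at lon -20°, lat -90°.
Square 9, 8: +9·2° lon, +8·1° lat → SW at lon -2°, lat -82°.
Cell spans 2° lon × 1° lat.
south -82.00, north -81.00.

-82.00, -81.00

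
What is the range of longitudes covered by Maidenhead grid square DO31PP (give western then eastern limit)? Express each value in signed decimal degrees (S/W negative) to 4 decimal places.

Field D=3, O=14: +3·20° lon, +14·10° lat → SW at lon -120°, lat 50°.
Square 3, 1: +3·2° lon, +1·1° lat → SW at lon -114°, lat 51°.
Subsquare p=15, p=15: +15·0.0833333° lon, +15·0.0416667° lat → SW at lon -112.75°, lat 51.625°.
Cell spans 0.0833333° lon × 0.0416667° lat.
west -112.7500, east -112.6667.

-112.7500, -112.6667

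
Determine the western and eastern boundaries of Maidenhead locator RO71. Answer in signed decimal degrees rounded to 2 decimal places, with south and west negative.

Field R=17, O=14: +17·20° lon, +14·10° lat → SW at lon 160°, lat 50°.
Square 7, 1: +7·2° lon, +1·1° lat → SW at lon 174°, lat 51°.
Cell spans 2° lon × 1° lat.
west 174.00, east 176.00.

174.00, 176.00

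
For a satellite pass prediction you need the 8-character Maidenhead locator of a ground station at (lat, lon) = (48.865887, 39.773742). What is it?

Shift to the Maidenhead origin (180°W, 90°S): lon 219.77374, lat 138.86589.
Field (20°×10°, letters A–R): 219.77374/20 → 10 → K, 138.86589/10 → 13 → N; chars KN.
Square (2°×1°, digits 0–9): 19.77374/2 → 9, 8.86589/1 → 8; chars 98.
Subsquare (5′×2.5′, letters a–x): 1.77374/0.0833333 → 21 → v, 0.86589/0.0416667 → 20 → u; chars vu.
Extended square (30″×15″, digits 0–9): 0.02374/0.00833333 → 2, 0.03255/0.00416667 → 7; chars 27.

KN98vu27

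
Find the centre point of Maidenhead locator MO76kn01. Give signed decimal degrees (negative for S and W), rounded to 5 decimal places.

56.54792, 74.83750

Field M=12, O=14: +12·20° lon, +14·10° lat → SW at lon 60°, lat 50°.
Square 7, 6: +7·2° lon, +6·1° lat → SW at lon 74°, lat 56°.
Subsquare k=10, n=13: +10·0.0833333° lon, +13·0.0416667° lat → SW at lon 74.8333°, lat 56.5417°.
Extended square 0, 1: +0·0.00833333° lon, +1·0.00416667° lat → SW at lon 74.8333°, lat 56.5458°.
Cell spans 0.00833333° lon × 0.00416667° lat. Centre is SW corner plus half of each.
latitude 56.54792, longitude 74.83750.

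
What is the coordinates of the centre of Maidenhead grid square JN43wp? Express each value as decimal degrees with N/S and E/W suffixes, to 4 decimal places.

Field J=9, N=13: +9·20° lon, +13·10° lat → SW at lon 0°, lat 40°.
Square 4, 3: +4·2° lon, +3·1° lat → SW at lon 8°, lat 43°.
Subsquare w=22, p=15: +22·0.0833333° lon, +15·0.0416667° lat → SW at lon 9.83333°, lat 43.625°.
Cell spans 0.0833333° lon × 0.0416667° lat. Centre is SW corner plus half of each.
latitude 43.6458° N, longitude 9.8750° E.

43.6458° N, 9.8750° E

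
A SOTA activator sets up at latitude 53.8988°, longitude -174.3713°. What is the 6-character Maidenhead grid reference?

AO23tv

Shift to the Maidenhead origin (180°W, 90°S): lon 5.6287, lat 143.8988.
Field (20°×10°, letters A–R): 5.6287/20 → 0 → A, 143.8988/10 → 14 → O; chars AO.
Square (2°×1°, digits 0–9): 5.6287/2 → 2, 3.8988/1 → 3; chars 23.
Subsquare (5′×2.5′, letters a–x): 1.6287/0.0833333 → 19 → t, 0.8988/0.0416667 → 21 → v; chars tv.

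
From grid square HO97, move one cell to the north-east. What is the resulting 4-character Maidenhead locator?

IO08

Longitude square 9; +1 → 10, wraps to 0, carry into field.
Longitude field H = 7; +1 → 8 = I.
Latitude square 7; +1 → 8.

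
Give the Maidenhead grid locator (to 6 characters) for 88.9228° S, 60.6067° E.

MA01hb

Offset from 180°W / 90°S: lon 240.6067°, lat 1.0772°.
Field: lon ⌊240.6067/20⌋ = 12 → M; lat ⌊1.0772/10⌋ = 0 → A.
Square: lon ⌊0.6067/2⌋ = 0; lat ⌊1.0772/1⌋ = 1.
Subsquare: lon ⌊0.6067/0.0833333⌋ = 7 → h; lat ⌊0.0772/0.0416667⌋ = 1 → b.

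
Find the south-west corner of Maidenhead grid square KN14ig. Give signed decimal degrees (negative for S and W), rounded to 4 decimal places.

44.2500, 22.6667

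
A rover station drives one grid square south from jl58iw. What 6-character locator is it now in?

JL58iv

Latitude subsquare w = 22; −1 → 21 = v.
The longitude characters are unchanged.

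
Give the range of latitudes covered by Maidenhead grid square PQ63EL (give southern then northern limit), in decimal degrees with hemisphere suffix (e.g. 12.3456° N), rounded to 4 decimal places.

Field P=15, Q=16: +15·20° lon, +16·10° lat → SW at lon 120°, lat 70°.
Square 6, 3: +6·2° lon, +3·1° lat → SW at lon 132°, lat 73°.
Subsquare e=4, l=11: +4·0.0833333° lon, +11·0.0416667° lat → SW at lon 132.333°, lat 73.4583°.
Cell spans 0.0833333° lon × 0.0416667° lat.
south 73.4583° N, north 73.5000° N.

73.4583° N, 73.5000° N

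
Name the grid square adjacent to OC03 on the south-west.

NC92

Longitude square 0; −1 → -1, wraps to 9, carry into field.
Longitude field O = 14; −1 → 13 = N.
Latitude square 3; −1 → 2.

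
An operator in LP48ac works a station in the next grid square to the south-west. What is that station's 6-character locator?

LP38xb

Longitude subsquare a = 0; −1 → -1, wraps to 23 = x, carry into square.
Longitude square 4; −1 → 3.
Latitude subsquare c = 2; −1 → 1 = b.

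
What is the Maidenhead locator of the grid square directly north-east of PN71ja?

Longitude subsquare j = 9; +1 → 10 = k.
Latitude subsquare a = 0; +1 → 1 = b.

PN71kb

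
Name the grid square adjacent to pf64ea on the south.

Latitude subsquare a = 0; −1 → -1, wraps to 23 = x, carry into square.
Latitude square 4; −1 → 3.
The longitude characters are unchanged.

PF63ex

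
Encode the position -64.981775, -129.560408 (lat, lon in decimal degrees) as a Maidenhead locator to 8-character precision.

Add 180° to longitude and 90° to latitude: 50.43959, 25.01823.
Field (20°×10°, letters A–R): 50.43959/20 → 2 → C, 25.01823/10 → 2 → C; chars CC.
Square (2°×1°, digits 0–9): 10.43959/2 → 5, 5.01823/1 → 5; chars 55.
Subsquare (5′×2.5′, letters a–x): 0.43959/0.0833333 → 5 → f, 0.01823/0.0416667 → 0 → a; chars fa.
Extended square (30″×15″, digits 0–9): 0.02293/0.00833333 → 2, 0.01823/0.00416667 → 4; chars 24.

CC55fa24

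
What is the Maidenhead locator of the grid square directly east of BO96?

CO06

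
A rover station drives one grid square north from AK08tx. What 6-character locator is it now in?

AK09ta

Latitude subsquare x = 23; +1 → 24, wraps to 0 = a, carry into square.
Latitude square 8; +1 → 9.
The longitude characters are unchanged.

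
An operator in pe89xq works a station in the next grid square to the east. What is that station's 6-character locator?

PE99aq

Longitude subsquare x = 23; +1 → 24, wraps to 0 = a, carry into square.
Longitude square 8; +1 → 9.
The latitude characters are unchanged.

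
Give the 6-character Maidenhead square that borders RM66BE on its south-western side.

Longitude subsquare b = 1; −1 → 0 = a.
Latitude subsquare e = 4; −1 → 3 = d.

RM66ad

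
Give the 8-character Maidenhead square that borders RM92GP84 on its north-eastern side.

RM92gp95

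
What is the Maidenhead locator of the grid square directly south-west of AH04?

RH93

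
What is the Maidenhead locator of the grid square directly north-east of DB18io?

Longitude subsquare i = 8; +1 → 9 = j.
Latitude subsquare o = 14; +1 → 15 = p.

DB18jp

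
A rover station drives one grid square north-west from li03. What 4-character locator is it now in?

KI94

Longitude square 0; −1 → -1, wraps to 9, carry into field.
Longitude field L = 11; −1 → 10 = K.
Latitude square 3; +1 → 4.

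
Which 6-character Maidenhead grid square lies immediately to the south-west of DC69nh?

DC69mg

Longitude subsquare n = 13; −1 → 12 = m.
Latitude subsquare h = 7; −1 → 6 = g.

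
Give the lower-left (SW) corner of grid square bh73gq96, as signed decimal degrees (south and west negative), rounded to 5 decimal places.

-16.30833, -145.42500

Field B=1, H=7: +1·20° lon, +7·10° lat → SW at lon -160°, lat -20°.
Square 7, 3: +7·2° lon, +3·1° lat → SW at lon -146°, lat -17°.
Subsquare g=6, q=16: +6·0.0833333° lon, +16·0.0416667° lat → SW at lon -145.5°, lat -16.3333°.
Extended square 9, 6: +9·0.00833333° lon, +6·0.00416667° lat → SW at lon -145.425°, lat -16.3083°.
latitude -16.30833, longitude -145.42500.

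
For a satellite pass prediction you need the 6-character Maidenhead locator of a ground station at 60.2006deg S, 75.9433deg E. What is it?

MC79xt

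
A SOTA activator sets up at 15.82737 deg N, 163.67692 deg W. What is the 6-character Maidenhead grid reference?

Offset from 180°W / 90°S: lon 16.3231°, lat 105.8274°.
Field: 16.3231/20 → 0 → A, 105.8274/10 → 10 → K; chars AK.
Square: 16.3231/2 → 8, 5.8274/1 → 5; chars 85.
Subsquare: 0.3231/0.0833333 → 3 → d, 0.8274/0.0416667 → 19 → t; chars dt.

AK85dt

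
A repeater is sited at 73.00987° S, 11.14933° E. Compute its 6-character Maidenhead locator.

JB56nx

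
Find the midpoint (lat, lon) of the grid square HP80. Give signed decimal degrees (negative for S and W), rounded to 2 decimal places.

Field H=7, P=15: +7·20° lon, +15·10° lat → SW at lon -40°, lat 60°.
Square 8, 0: +8·2° lon, +0·1° lat → SW at lon -24°, lat 60°.
Cell spans 2° lon × 1° lat. Centre is SW corner plus half of each.
latitude 60.50, longitude -23.00.

60.50, -23.00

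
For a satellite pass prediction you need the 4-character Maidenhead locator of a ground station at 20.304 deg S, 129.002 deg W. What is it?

Add 180° to longitude and 90° to latitude: 51.00, 69.70.
Field: 51.00/20 → 2 → C, 69.70/10 → 6 → G; chars CG.
Square: 11.00/2 → 5, 9.70/1 → 9; chars 59.

CG59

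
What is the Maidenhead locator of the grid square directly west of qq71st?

Longitude subsquare s = 18; −1 → 17 = r.
The latitude characters are unchanged.

QQ71rt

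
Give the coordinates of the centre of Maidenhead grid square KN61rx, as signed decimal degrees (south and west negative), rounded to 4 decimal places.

41.9792, 33.4583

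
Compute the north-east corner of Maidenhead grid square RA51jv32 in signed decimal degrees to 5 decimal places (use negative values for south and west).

Field R=17, A=0: +17·20° lon, +0·10° lat → SW at lon 160°, lat -90°.
Square 5, 1: +5·2° lon, +1·1° lat → SW at lon 170°, lat -89°.
Subsquare j=9, v=21: +9·0.0833333° lon, +21·0.0416667° lat → SW at lon 170.75°, lat -88.125°.
Extended square 3, 2: +3·0.00833333° lon, +2·0.00416667° lat → SW at lon 170.775°, lat -88.1167°.
Cell spans 0.00833333° lon × 0.00416667° lat. NE corner is SW corner plus one full cell.
latitude -88.11250, longitude 170.78333.

-88.11250, 170.78333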